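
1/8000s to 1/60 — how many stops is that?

1/8000 → 1/4000 → 1/2000 → 1/1000 → 1/500 → 1/250 → 1/125 → 1/60 — count the steps: 7 stops.

7 stops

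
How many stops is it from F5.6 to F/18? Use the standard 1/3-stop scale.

3 1/3 stops

f/5.6 → f/6.3 → f/7.1 → f/8 → f/9 → f/10 → f/11 → f/13 → f/14 → f/16 → f/18 — count the steps: 10 third-stops = 3 1/3 stops.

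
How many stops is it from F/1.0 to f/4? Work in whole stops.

4 stops

f/1.0 → f/1.4 → f/2 → f/2.8 → f/4 — count the steps: 4 stops.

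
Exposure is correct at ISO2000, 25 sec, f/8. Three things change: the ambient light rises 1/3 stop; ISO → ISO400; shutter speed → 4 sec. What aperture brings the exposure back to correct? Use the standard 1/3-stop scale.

f/1.6

Scene light: 1/3 stop brighter.
ISO: 2000 → 1600 → 1250 → 1000 → 800 → 640 → 500 → 400 — 2 1/3 stops dropped (darker).
Shutter speed: 25 → 20 → 15 → 13 → 10 → 8 → 6 → 5 → 4 — 2 2/3 stops shorter (darker).
Net so far: 4 2/3 stops darker. Aperture: f/8 → f/7.1 → f/6.3 → f/5.6 → f/5 → f/4.5 → f/4 → f/3.5 → f/3.2 → f/2.8 → f/2.5 → f/2.2 → f/2 → f/1.8 → f/1.6.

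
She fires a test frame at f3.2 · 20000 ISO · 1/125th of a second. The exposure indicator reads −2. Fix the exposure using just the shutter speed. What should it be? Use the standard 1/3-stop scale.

1/30s

Underexposed by 2 stops → need 2 stops brighter.
Shutter speed: 1/125 → 1/100 → 1/80 → 1/60 → 1/50 → 1/40 → 1/30.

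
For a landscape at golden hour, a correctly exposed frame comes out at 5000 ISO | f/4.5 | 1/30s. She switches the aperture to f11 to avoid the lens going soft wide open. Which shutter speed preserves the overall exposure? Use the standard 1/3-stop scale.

1/5s

Aperture: f/4.5 → f/5 → f/5.6 → f/6.3 → f/7.1 → f/8 → f/9 → f/10 → f/11 — 2 2/3 stops stopped down (darker).
Need 2 2/3 stops brighter from the shutter speed: 1/30 → 1/25 → 1/20 → 1/15 → 1/13 → 1/10 → 1/8 → 1/6 → 1/5.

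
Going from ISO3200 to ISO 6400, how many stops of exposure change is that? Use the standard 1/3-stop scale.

1 stop

3200 → 4000 → 5000 → 6400 — count the steps: 3 third-stops = 1 stop.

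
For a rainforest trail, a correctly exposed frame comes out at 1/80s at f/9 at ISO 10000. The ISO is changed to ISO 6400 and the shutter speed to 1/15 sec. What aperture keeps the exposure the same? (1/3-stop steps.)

f/16

ISO: 10000 → 8000 → 6400 — 2/3 stop dropped (darker).
Shutter speed: 1/80 → 1/60 → 1/50 → 1/40 → 1/30 → 1/25 → 1/20 → 1/15 — 2 1/3 stops longer (brighter).
Net change so far: 1 2/3 stops brighter. Offset with the aperture: f/9 → f/10 → f/11 → f/13 → f/14 → f/16.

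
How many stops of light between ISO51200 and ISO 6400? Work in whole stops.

51200 → 25600 → 12800 → 6400 — count the steps: 3 stops.

3 stops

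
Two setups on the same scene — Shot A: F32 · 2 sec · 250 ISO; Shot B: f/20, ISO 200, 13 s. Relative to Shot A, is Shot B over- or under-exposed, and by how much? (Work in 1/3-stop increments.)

3 2/3 stops brighter

Aperture: f/32 → f/29 → f/25 → f/22 → f/20 — 1 1/3 stops opened up (brighter).
Shutter speed: 2 → 2.5 → 3.2 → 4 → 5 → 6 → 8 → 10 → 13 — 2 2/3 stops slower (brighter).
ISO: 250 → 200 — 1/3 stop dropped (darker).
Net: +1 1/3 +2 2/3 −1/3 = +3 2/3 stops.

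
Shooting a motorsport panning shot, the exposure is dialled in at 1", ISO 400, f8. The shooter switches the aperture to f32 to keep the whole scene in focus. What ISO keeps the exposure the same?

ISO 6400

Aperture: f/8 → f/11 → f/16 → f/22 → f/32 — 4 stops narrower (darker).
Need 4 stops brighter from the ISO: 400 → 800 → 1600 → 3200 → 6400.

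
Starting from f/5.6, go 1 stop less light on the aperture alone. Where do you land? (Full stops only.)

Aperture: f/5.6 → f/8 — 1 stop stopped down (darker).

f/8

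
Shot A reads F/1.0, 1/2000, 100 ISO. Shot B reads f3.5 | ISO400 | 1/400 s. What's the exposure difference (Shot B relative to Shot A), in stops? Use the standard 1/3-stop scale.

2/3 stop brighter

Aperture: f/1.0 → f/1.1 → f/1.2 → f/1.4 → f/1.6 → f/1.8 → f/2 → f/2.2 → f/2.5 → f/2.8 → f/3.2 → f/3.5 — 3 2/3 stops smaller aperture (darker).
Shutter speed: 1/2000 → 1/1600 → 1/1250 → 1/1000 → 1/800 → 1/640 → 1/500 → 1/400 — 2 1/3 stops slower (brighter).
ISO: 100 → 125 → 160 → 200 → 250 → 320 → 400 — 2 stops raised (brighter).
Net: −3 2/3 +2 1/3 +2 = +2/3 stops.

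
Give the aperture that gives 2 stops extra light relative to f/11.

f/5.6

Aperture: f/11 → f/8 → f/5.6 — 2 stops wider (brighter).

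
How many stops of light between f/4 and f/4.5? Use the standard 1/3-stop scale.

f/4 → f/4.5 — count the steps: 1 third-stops = 1/3 stop.

1/3 stop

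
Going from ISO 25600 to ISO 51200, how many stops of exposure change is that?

1 stop

25600 → 51200 — count the steps: 1 stop.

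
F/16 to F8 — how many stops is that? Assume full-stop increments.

f/16 → f/11 → f/8 — count the steps: 2 stops.

2 stops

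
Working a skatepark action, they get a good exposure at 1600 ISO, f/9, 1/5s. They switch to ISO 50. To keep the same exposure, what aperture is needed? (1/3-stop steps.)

ISO: 1600 → 1250 → 1000 → 800 → 640 → 500 → 400 → 320 → 250 → 200 → 160 → 125 → 100 → 80 → 64 → 50 — 5 stops dropped (darker).
Need 5 stops brighter from the aperture: f/9 → f/8 → f/7.1 → f/6.3 → f/5.6 → f/5 → f/4.5 → f/4 → f/3.5 → f/3.2 → f/2.8 → f/2.5 → f/2.2 → f/2 → f/1.8 → f/1.6.

f/1.6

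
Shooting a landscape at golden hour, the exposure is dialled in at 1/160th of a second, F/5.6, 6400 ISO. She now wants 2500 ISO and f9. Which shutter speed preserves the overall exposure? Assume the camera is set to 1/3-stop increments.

ISO: 6400 → 5000 → 4000 → 3200 → 2500 — 1 1/3 stops dropped (darker).
Aperture: f/5.6 → f/6.3 → f/7.1 → f/8 → f/9 — 1 1/3 stops smaller aperture (darker).
Net change so far: 2 2/3 stops darker. Offset with the shutter speed: 1/160 → 1/125 → 1/100 → 1/80 → 1/60 → 1/50 → 1/40 → 1/30 → 1/25.

1/25s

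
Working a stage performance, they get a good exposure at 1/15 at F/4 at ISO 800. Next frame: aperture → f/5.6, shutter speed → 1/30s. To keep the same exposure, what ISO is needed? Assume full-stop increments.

Aperture: f/4 → f/5.6 — 1 stop narrower (darker).
Shutter speed: 1/15 → 1/30 — 1 stop shorter (darker).
Net change so far: 2 stops darker. Offset with the ISO: 800 → 1600 → 3200.

ISO 3200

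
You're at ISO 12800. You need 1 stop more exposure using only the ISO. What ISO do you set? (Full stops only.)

ISO: 12800 → 25600 — 1 stop higher (brighter).

ISO 25600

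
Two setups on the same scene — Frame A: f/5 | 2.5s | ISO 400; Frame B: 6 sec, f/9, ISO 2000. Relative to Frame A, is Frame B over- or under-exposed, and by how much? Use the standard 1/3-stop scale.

Aperture: f/5 → f/5.6 → f/6.3 → f/7.1 → f/8 → f/9 — 1 2/3 stops narrower (darker).
Shutter speed: 2.5 → 3.2 → 4 → 5 → 6 — 1 1/3 stops slower (brighter).
ISO: 400 → 500 → 640 → 800 → 1000 → 1250 → 1600 → 2000 — 2 1/3 stops higher (brighter).
Net: −1 2/3 +1 1/3 +2 1/3 = +2 stops.

2 stops brighter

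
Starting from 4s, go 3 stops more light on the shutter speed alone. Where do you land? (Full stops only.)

30 s

Shutter speed: 4 → 8 → 15 → 30 — 3 stops slower (brighter).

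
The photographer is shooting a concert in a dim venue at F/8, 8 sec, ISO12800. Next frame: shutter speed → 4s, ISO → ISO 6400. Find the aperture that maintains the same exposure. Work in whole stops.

f/4

Shutter speed: 8 → 4 — 1 stop faster (darker).
ISO: 12800 → 6400 — 1 stop lower (darker).
Net change so far: 2 stops darker. Offset with the aperture: f/8 → f/5.6 → f/4.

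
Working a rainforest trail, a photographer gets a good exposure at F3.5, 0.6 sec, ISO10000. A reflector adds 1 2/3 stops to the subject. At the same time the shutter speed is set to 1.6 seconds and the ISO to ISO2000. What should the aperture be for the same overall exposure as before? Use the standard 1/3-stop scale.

f/4.5

Scene light: 1 2/3 stops brighter.
Shutter speed: 0.6 → 0.8 → 1 → 1.3 → 1.6 — 1 1/3 stops longer (brighter).
ISO: 10000 → 8000 → 6400 → 5000 → 4000 → 3200 → 2500 → 2000 — 2 1/3 stops lower (darker).
Net so far: 2/3 stop brighter. Aperture: f/3.5 → f/4 → f/4.5.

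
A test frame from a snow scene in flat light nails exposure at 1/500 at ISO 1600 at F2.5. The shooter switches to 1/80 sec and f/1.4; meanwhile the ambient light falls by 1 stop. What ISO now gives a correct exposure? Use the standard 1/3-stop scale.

ISO 160

Scene light: 1 stop darker.
Shutter speed: 1/500 → 1/400 → 1/320 → 1/250 → 1/200 → 1/160 → 1/125 → 1/100 → 1/80 — 2 2/3 stops slower (brighter).
Aperture: f/2.5 → f/2.2 → f/2 → f/1.8 → f/1.6 → f/1.4 — 1 2/3 stops opened up (brighter).
Net so far: 3 1/3 stops brighter. ISO: 1600 → 1250 → 1000 → 800 → 640 → 500 → 400 → 320 → 250 → 200 → 160.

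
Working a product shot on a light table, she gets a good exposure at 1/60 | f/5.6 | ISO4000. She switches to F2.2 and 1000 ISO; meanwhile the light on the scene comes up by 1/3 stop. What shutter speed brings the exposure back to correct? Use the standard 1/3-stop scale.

1/125s

Scene light: 1/3 stop brighter.
Aperture: f/5.6 → f/5 → f/4.5 → f/4 → f/3.5 → f/3.2 → f/2.8 → f/2.5 → f/2.2 — 2 2/3 stops larger aperture (brighter).
ISO: 4000 → 3200 → 2500 → 2000 → 1600 → 1250 → 1000 — 2 stops lower (darker).
Net so far: 1 stop brighter. Shutter speed: 1/60 → 1/80 → 1/100 → 1/125.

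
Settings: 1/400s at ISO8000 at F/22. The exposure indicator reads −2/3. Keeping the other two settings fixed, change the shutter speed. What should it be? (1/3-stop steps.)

Underexposed by 2/3 stop → need 2/3 stop brighter.
Shutter speed: 1/400 → 1/320 → 1/250.

1/250s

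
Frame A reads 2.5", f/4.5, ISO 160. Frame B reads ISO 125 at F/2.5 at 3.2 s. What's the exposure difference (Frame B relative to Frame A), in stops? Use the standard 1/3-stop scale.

Aperture: f/4.5 → f/4 → f/3.5 → f/3.2 → f/2.8 → f/2.5 — 1 2/3 stops opened up (brighter).
Shutter speed: 2.5 → 3.2 — 1/3 stop longer (brighter).
ISO: 160 → 125 — 1/3 stop lower (darker).
Net: +1 2/3 +1/3 −1/3 = +1 2/3 stops.

1 2/3 stops brighter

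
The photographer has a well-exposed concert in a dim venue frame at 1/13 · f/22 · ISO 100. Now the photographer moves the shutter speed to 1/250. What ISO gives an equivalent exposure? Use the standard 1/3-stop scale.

ISO 2000

Shutter speed: 1/13 → 1/15 → 1/20 → 1/25 → 1/30 → 1/40 → 1/50 → 1/60 → 1/80 → 1/100 → 1/125 → 1/160 → 1/200 → 1/250 — 4 1/3 stops shorter (darker).
Need 4 1/3 stops brighter from the ISO: 100 → 125 → 160 → 200 → 250 → 320 → 400 → 500 → 640 → 800 → 1000 → 1250 → 1600 → 2000.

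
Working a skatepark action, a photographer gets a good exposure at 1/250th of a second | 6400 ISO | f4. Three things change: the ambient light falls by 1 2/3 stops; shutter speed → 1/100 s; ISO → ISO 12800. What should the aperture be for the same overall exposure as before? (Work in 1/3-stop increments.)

Scene light: 1 2/3 stops darker.
Shutter speed: 1/250 → 1/200 → 1/160 → 1/125 → 1/100 — 1 1/3 stops slower (brighter).
ISO: 6400 → 8000 → 10000 → 12800 — 1 stop higher (brighter).
Net so far: 2/3 stop brighter. Aperture: f/4 → f/4.5 → f/5.

f/5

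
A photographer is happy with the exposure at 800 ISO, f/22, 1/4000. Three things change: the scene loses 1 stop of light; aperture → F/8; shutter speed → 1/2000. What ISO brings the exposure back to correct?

Scene light: 1 stop darker.
Aperture: f/22 → f/16 → f/11 → f/8 — 3 stops opened up (brighter).
Shutter speed: 1/4000 → 1/2000 — 1 stop slower (brighter).
Net so far: 3 stops brighter. ISO: 800 → 400 → 200 → 100.

ISO 100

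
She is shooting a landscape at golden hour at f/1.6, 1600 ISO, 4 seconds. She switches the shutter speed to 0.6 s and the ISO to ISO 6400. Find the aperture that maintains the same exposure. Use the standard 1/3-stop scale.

Shutter speed: 4 → 3.2 → 2.5 → 2 → 1.6 → 1.3 → 1 → 0.8 → 0.6 — 2 2/3 stops faster (darker).
ISO: 1600 → 2000 → 2500 → 3200 → 4000 → 5000 → 6400 — 2 stops higher (brighter).
Net change so far: 2/3 stop darker. Offset with the aperture: f/1.6 → f/1.4 → f/1.2.

f/1.2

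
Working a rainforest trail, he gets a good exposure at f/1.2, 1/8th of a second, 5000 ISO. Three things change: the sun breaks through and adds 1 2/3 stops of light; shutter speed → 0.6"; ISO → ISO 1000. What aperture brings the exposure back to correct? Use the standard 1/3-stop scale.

Scene light: 1 2/3 stops brighter.
Shutter speed: 1/8 → 1/6 → 1/5 → 1/4 → 0.3 → 0.4 → 0.5 → 0.6 — 2 1/3 stops longer (brighter).
ISO: 5000 → 4000 → 3200 → 2500 → 2000 → 1600 → 1250 → 1000 — 2 1/3 stops dropped (darker).
Net so far: 1 2/3 stops brighter. Aperture: f/1.2 → f/1.4 → f/1.6 → f/1.8 → f/2 → f/2.2.

f/2.2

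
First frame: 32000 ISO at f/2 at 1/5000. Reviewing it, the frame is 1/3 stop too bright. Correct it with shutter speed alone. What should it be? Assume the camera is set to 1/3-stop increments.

1/6400s

Overexposed by 1/3 stop → need 1/3 stop darker.
Shutter speed: 1/5000 → 1/6400.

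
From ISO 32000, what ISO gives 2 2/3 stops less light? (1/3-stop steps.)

ISO: 32000 → 25600 → 20000 → 16000 → 12800 → 10000 → 8000 → 6400 → 5000 — 2 2/3 stops dropped (darker).

ISO 5000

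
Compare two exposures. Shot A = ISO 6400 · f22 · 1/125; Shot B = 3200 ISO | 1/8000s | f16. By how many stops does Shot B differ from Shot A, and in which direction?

Aperture: f/22 → f/16 — 1 stop larger aperture (brighter).
Shutter speed: 1/125 → 1/250 → 1/500 → 1/1000 → 1/2000 → 1/4000 → 1/8000 — 6 stops shorter (darker).
ISO: 6400 → 3200 — 1 stop dropped (darker).
Net: +1 −6 −1 = −6 stops.

6 stops darker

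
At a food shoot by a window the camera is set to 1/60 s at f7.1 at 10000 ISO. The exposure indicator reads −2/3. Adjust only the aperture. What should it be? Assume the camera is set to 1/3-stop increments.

f/5.6

Underexposed by 2/3 stop → need 2/3 stop brighter.
Aperture: f/7.1 → f/6.3 → f/5.6.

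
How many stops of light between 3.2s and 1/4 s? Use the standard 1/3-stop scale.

3.2 → 2.5 → 2 → 1.6 → 1.3 → 1 → 0.8 → 0.6 → 0.5 → 0.4 → 0.3 → 1/4 — count the steps: 11 third-stops = 3 2/3 stops.

3 2/3 stops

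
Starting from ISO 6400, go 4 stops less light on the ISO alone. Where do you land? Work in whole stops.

ISO: 6400 → 3200 → 1600 → 800 → 400 — 4 stops dropped (darker).

ISO 400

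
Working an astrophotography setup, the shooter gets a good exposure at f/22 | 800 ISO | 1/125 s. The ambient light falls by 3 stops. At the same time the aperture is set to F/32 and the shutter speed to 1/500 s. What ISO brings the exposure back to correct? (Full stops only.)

ISO 51200

Scene light: 3 stops darker.
Aperture: f/22 → f/32 — 1 stop stopped down (darker).
Shutter speed: 1/125 → 1/250 → 1/500 — 2 stops faster (darker).
Net so far: 6 stops darker. ISO: 800 → 1600 → 3200 → 6400 → 12800 → 25600 → 51200.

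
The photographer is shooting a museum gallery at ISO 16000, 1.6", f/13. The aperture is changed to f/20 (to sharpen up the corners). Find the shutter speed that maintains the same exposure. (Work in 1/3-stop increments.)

4 s

Aperture: f/13 → f/14 → f/16 → f/18 → f/20 — 1 1/3 stops smaller aperture (darker).
Need 1 1/3 stops brighter from the shutter speed: 1.6 → 2 → 2.5 → 3.2 → 4.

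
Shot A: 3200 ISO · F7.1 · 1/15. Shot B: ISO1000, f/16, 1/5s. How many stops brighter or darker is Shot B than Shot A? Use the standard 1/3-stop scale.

Aperture: f/7.1 → f/8 → f/9 → f/10 → f/11 → f/13 → f/14 → f/16 — 2 1/3 stops narrower (darker).
Shutter speed: 1/15 → 1/13 → 1/10 → 1/8 → 1/6 → 1/5 — 1 2/3 stops slower (brighter).
ISO: 3200 → 2500 → 2000 → 1600 → 1250 → 1000 — 1 2/3 stops dropped (darker).
Net: −2 1/3 +1 2/3 −1 2/3 = −2 1/3 stops.

2 1/3 stops darker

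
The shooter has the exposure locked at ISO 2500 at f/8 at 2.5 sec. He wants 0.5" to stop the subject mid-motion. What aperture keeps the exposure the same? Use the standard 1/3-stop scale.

Shutter speed: 2.5 → 2 → 1.6 → 1.3 → 1 → 0.8 → 0.6 → 0.5 — 2 1/3 stops faster (darker).
Need 2 1/3 stops brighter from the aperture: f/8 → f/7.1 → f/6.3 → f/5.6 → f/5 → f/4.5 → f/4 → f/3.5.

f/3.5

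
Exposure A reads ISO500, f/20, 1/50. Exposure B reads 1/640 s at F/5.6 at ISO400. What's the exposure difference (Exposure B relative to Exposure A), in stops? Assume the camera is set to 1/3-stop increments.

Aperture: f/20 → f/18 → f/16 → f/14 → f/13 → f/11 → f/10 → f/9 → f/8 → f/7.1 → f/6.3 → f/5.6 — 3 2/3 stops opened up (brighter).
Shutter speed: 1/50 → 1/60 → 1/80 → 1/100 → 1/125 → 1/160 → 1/200 → 1/250 → 1/320 → 1/400 → 1/500 → 1/640 — 3 2/3 stops faster (darker).
ISO: 500 → 400 — 1/3 stop dropped (darker).
Net: +3 2/3 −3 2/3 −1/3 = −1/3 stops.

1/3 stop darker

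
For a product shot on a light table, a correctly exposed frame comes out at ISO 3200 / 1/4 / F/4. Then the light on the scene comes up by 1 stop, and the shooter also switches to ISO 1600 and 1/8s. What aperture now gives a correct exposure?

f/2.8

Scene light: 1 stop brighter.
ISO: 3200 → 1600 — 1 stop lower (darker).
Shutter speed: 1/4 → 1/8 — 1 stop faster (darker).
Net so far: 1 stop darker. Aperture: f/4 → f/2.8.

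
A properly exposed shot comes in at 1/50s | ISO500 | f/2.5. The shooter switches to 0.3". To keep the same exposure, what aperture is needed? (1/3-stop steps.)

f/10

Shutter speed: 1/50 → 1/40 → 1/30 → 1/25 → 1/20 → 1/15 → 1/13 → 1/10 → 1/8 → 1/6 → 1/5 → 1/4 → 0.3 — 4 stops longer (brighter).
Need 4 stops darker from the aperture: f/2.5 → f/2.8 → f/3.2 → f/3.5 → f/4 → f/4.5 → f/5 → f/5.6 → f/6.3 → f/7.1 → f/8 → f/9 → f/10.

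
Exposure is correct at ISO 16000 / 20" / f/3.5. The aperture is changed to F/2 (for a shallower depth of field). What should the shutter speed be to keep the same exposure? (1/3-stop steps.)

Aperture: f/3.5 → f/3.2 → f/2.8 → f/2.5 → f/2.2 → f/2 — 1 2/3 stops opened up (brighter).
Need 1 2/3 stops darker from the shutter speed: 20 → 15 → 13 → 10 → 8 → 6.

6 s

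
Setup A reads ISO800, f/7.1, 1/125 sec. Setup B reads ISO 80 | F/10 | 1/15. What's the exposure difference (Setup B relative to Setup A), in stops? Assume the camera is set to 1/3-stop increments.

1 1/3 stops darker

Aperture: f/7.1 → f/8 → f/9 → f/10 — 1 stop smaller aperture (darker).
Shutter speed: 1/125 → 1/100 → 1/80 → 1/60 → 1/50 → 1/40 → 1/30 → 1/25 → 1/20 → 1/15 — 3 stops longer (brighter).
ISO: 800 → 640 → 500 → 400 → 320 → 250 → 200 → 160 → 125 → 100 → 80 — 3 1/3 stops lower (darker).
Net: −1 +3 −3 1/3 = −1 1/3 stops.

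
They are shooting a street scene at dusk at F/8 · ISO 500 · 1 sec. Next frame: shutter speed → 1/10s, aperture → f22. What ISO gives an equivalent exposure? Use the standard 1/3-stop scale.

Shutter speed: 1 → 0.8 → 0.6 → 0.5 → 0.4 → 0.3 → 1/4 → 1/5 → 1/6 → 1/8 → 1/10 — 3 1/3 stops faster (darker).
Aperture: f/8 → f/9 → f/10 → f/11 → f/13 → f/14 → f/16 → f/18 → f/20 → f/22 — 3 stops narrower (darker).
Net change so far: 6 1/3 stops darker. Offset with the ISO: 500 → 640 → 800 → 1000 → 1250 → 1600 → 2000 → 2500 → 3200 → 4000 → 5000 → 6400 → 8000 → 10000 → 12800 → 16000 → 20000 → 25600 → 32000 → 40000.

ISO 40000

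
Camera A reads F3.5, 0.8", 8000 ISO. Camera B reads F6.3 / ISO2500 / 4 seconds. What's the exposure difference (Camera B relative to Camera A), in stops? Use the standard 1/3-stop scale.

Aperture: f/3.5 → f/4 → f/4.5 → f/5 → f/5.6 → f/6.3 — 1 2/3 stops smaller aperture (darker).
Shutter speed: 0.8 → 1 → 1.3 → 1.6 → 2 → 2.5 → 3.2 → 4 — 2 1/3 stops longer (brighter).
ISO: 8000 → 6400 → 5000 → 4000 → 3200 → 2500 — 1 2/3 stops dropped (darker).
Net: −1 2/3 +2 1/3 −1 2/3 = −1 stop.

1 stop darker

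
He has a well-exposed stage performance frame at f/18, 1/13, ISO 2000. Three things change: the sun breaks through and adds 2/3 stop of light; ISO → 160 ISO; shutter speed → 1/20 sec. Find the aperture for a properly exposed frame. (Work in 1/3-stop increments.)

f/5

Scene light: 2/3 stop brighter.
ISO: 2000 → 1600 → 1250 → 1000 → 800 → 640 → 500 → 400 → 320 → 250 → 200 → 160 — 3 2/3 stops dropped (darker).
Shutter speed: 1/13 → 1/15 → 1/20 — 2/3 stop faster (darker).
Net so far: 3 2/3 stops darker. Aperture: f/18 → f/16 → f/14 → f/13 → f/11 → f/10 → f/9 → f/8 → f/7.1 → f/6.3 → f/5.6 → f/5.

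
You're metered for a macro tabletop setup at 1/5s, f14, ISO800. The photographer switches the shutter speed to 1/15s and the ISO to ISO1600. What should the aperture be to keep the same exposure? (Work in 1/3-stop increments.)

Shutter speed: 1/5 → 1/6 → 1/8 → 1/10 → 1/13 → 1/15 — 1 2/3 stops faster (darker).
ISO: 800 → 1000 → 1250 → 1600 — 1 stop raised (brighter).
Net change so far: 2/3 stop darker. Offset with the aperture: f/14 → f/13 → f/11.

f/11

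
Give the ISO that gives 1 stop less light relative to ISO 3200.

ISO: 3200 → 1600 — 1 stop lower (darker).

ISO 1600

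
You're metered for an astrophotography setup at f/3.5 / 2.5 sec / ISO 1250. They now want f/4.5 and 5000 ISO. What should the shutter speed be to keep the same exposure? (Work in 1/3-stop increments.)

1 s

Aperture: f/3.5 → f/4 → f/4.5 — 2/3 stop narrower (darker).
ISO: 1250 → 1600 → 2000 → 2500 → 3200 → 4000 → 5000 — 2 stops raised (brighter).
Net change so far: 1 1/3 stops brighter. Offset with the shutter speed: 2.5 → 2 → 1.6 → 1.3 → 1.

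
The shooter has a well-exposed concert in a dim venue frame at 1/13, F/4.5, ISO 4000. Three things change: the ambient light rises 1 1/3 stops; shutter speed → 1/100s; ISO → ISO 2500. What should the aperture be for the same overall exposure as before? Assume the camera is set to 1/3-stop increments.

Scene light: 1 1/3 stops brighter.
Shutter speed: 1/13 → 1/15 → 1/20 → 1/25 → 1/30 → 1/40 → 1/50 → 1/60 → 1/80 → 1/100 — 3 stops shorter (darker).
ISO: 4000 → 3200 → 2500 — 2/3 stop lower (darker).
Net so far: 2 1/3 stops darker. Aperture: f/4.5 → f/4 → f/3.5 → f/3.2 → f/2.8 → f/2.5 → f/2.2 → f/2.

f/2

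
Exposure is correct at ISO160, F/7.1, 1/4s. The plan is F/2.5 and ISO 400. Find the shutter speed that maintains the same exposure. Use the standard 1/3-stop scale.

Aperture: f/7.1 → f/6.3 → f/5.6 → f/5 → f/4.5 → f/4 → f/3.5 → f/3.2 → f/2.8 → f/2.5 — 3 stops larger aperture (brighter).
ISO: 160 → 200 → 250 → 320 → 400 — 1 1/3 stops higher (brighter).
Net change so far: 4 1/3 stops brighter. Offset with the shutter speed: 1/4 → 1/5 → 1/6 → 1/8 → 1/10 → 1/13 → 1/15 → 1/20 → 1/25 → 1/30 → 1/40 → 1/50 → 1/60 → 1/80.

1/80s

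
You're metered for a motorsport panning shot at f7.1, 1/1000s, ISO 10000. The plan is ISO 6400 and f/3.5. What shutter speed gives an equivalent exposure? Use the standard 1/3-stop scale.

1/2500s

ISO: 10000 → 8000 → 6400 — 2/3 stop dropped (darker).
Aperture: f/7.1 → f/6.3 → f/5.6 → f/5 → f/4.5 → f/4 → f/3.5 — 2 stops larger aperture (brighter).
Net change so far: 1 1/3 stops brighter. Offset with the shutter speed: 1/1000 → 1/1250 → 1/1600 → 1/2000 → 1/2500.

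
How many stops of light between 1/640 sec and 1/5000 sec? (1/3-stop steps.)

1/640 → 1/800 → 1/1000 → 1/1250 → 1/1600 → 1/2000 → 1/2500 → 1/3200 → 1/4000 → 1/5000 — count the steps: 9 third-stops = 3 stops.

3 stops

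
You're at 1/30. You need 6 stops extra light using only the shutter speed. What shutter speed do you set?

Shutter speed: 1/30 → 1/15 → 1/8 → 1/4 → 1/2 → 1 → 2 — 6 stops longer (brighter).

2 s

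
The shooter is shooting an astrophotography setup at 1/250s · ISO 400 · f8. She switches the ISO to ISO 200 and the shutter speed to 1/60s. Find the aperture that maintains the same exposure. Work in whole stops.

ISO: 400 → 200 — 1 stop dropped (darker).
Shutter speed: 1/250 → 1/125 → 1/60 — 2 stops longer (brighter).
Net change so far: 1 stop brighter. Offset with the aperture: f/8 → f/11.

f/11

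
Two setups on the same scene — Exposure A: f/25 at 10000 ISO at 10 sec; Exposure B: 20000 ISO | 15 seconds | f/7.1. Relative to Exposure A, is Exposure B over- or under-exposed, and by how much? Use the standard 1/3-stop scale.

5 1/3 stops brighter

Aperture: f/25 → f/22 → f/20 → f/18 → f/16 → f/14 → f/13 → f/11 → f/10 → f/9 → f/8 → f/7.1 — 3 2/3 stops larger aperture (brighter).
Shutter speed: 10 → 13 → 15 — 2/3 stop slower (brighter).
ISO: 10000 → 12800 → 16000 → 20000 — 1 stop higher (brighter).
Net: +3 2/3 +2/3 +1 = +5 1/3 stops.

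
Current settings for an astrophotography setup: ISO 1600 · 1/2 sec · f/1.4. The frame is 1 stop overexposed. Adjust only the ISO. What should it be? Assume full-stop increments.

Overexposed by 1 stop → need 1 stop darker.
ISO: 1600 → 800.

ISO 800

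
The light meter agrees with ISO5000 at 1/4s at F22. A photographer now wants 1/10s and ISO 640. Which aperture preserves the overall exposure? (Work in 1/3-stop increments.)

Shutter speed: 1/4 → 1/5 → 1/6 → 1/8 → 1/10 — 1 1/3 stops shorter (darker).
ISO: 5000 → 4000 → 3200 → 2500 → 2000 → 1600 → 1250 → 1000 → 800 → 640 — 3 stops lower (darker).
Net change so far: 4 1/3 stops darker. Offset with the aperture: f/22 → f/20 → f/18 → f/16 → f/14 → f/13 → f/11 → f/10 → f/9 → f/8 → f/7.1 → f/6.3 → f/5.6 → f/5.

f/5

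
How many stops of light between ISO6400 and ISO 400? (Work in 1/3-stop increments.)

4 stops

6400 → 5000 → 4000 → 3200 → 2500 → 2000 → 1600 → 1250 → 1000 → 800 → 640 → 500 → 400 — count the steps: 12 third-stops = 4 stops.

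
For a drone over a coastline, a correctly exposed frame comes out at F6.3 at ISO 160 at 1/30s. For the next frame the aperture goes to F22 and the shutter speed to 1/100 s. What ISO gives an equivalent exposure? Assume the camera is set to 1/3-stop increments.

Aperture: f/6.3 → f/7.1 → f/8 → f/9 → f/10 → f/11 → f/13 → f/14 → f/16 → f/18 → f/20 → f/22 — 3 2/3 stops smaller aperture (darker).
Shutter speed: 1/30 → 1/40 → 1/50 → 1/60 → 1/80 → 1/100 — 1 2/3 stops shorter (darker).
Net change so far: 5 1/3 stops darker. Offset with the ISO: 160 → 200 → 250 → 320 → 400 → 500 → 640 → 800 → 1000 → 1250 → 1600 → 2000 → 2500 → 3200 → 4000 → 5000 → 6400.

ISO 6400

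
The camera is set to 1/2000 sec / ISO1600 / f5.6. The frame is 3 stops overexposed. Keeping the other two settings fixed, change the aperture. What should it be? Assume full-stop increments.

Overexposed by 3 stops → need 3 stops darker.
Aperture: f/5.6 → f/8 → f/11 → f/16.

f/16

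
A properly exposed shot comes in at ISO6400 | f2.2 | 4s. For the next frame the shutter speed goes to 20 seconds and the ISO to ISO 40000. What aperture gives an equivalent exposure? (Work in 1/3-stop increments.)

f/13

Shutter speed: 4 → 5 → 6 → 8 → 10 → 13 → 15 → 20 — 2 1/3 stops longer (brighter).
ISO: 6400 → 8000 → 10000 → 12800 → 16000 → 20000 → 25600 → 32000 → 40000 — 2 2/3 stops raised (brighter).
Net change so far: 5 stops brighter. Offset with the aperture: f/2.2 → f/2.5 → f/2.8 → f/3.2 → f/3.5 → f/4 → f/4.5 → f/5 → f/5.6 → f/6.3 → f/7.1 → f/8 → f/9 → f/10 → f/11 → f/13.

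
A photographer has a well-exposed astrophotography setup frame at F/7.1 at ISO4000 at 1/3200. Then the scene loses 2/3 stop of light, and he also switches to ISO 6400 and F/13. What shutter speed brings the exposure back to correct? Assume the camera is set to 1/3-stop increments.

1/1000s

Scene light: 2/3 stop darker.
ISO: 4000 → 5000 → 6400 — 2/3 stop higher (brighter).
Aperture: f/7.1 → f/8 → f/9 → f/10 → f/11 → f/13 — 1 2/3 stops smaller aperture (darker).
Net so far: 1 2/3 stops darker. Shutter speed: 1/3200 → 1/2500 → 1/2000 → 1/1600 → 1/1250 → 1/1000.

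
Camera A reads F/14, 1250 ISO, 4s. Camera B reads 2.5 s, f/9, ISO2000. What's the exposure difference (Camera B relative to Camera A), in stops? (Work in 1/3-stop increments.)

Aperture: f/14 → f/13 → f/11 → f/10 → f/9 — 1 1/3 stops opened up (brighter).
Shutter speed: 4 → 3.2 → 2.5 — 2/3 stop faster (darker).
ISO: 1250 → 1600 → 2000 — 2/3 stop higher (brighter).
Net: +1 1/3 −2/3 +2/3 = +1 1/3 stops.

1 1/3 stops brighter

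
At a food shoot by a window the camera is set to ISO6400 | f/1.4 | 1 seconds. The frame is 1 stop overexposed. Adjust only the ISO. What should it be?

Overexposed by 1 stop → need 1 stop darker.
ISO: 6400 → 3200.

ISO 3200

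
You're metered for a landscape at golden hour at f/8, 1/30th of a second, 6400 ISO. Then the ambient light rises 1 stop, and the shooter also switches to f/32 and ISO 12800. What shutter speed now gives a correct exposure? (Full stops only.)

1/8s

Scene light: 1 stop brighter.
Aperture: f/8 → f/11 → f/16 → f/22 → f/32 — 4 stops stopped down (darker).
ISO: 6400 → 12800 — 1 stop raised (brighter).
Net so far: 2 stops darker. Shutter speed: 1/30 → 1/15 → 1/8.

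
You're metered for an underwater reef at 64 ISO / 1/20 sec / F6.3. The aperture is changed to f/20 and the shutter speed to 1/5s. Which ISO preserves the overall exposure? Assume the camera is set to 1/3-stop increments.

Aperture: f/6.3 → f/7.1 → f/8 → f/9 → f/10 → f/11 → f/13 → f/14 → f/16 → f/18 → f/20 — 3 1/3 stops stopped down (darker).
Shutter speed: 1/20 → 1/15 → 1/13 → 1/10 → 1/8 → 1/6 → 1/5 — 2 stops slower (brighter).
Net change so far: 1 1/3 stops darker. Offset with the ISO: 64 → 80 → 100 → 125 → 160.

ISO 160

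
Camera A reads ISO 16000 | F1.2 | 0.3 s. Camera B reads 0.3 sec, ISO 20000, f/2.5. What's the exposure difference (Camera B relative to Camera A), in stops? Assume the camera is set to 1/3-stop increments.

1 2/3 stops darker

Aperture: f/1.2 → f/1.4 → f/1.6 → f/1.8 → f/2 → f/2.2 → f/2.5 — 2 stops stopped down (darker).
Shutter speed: unchanged.
ISO: 16000 → 20000 — 1/3 stop higher (brighter).
Net: −2 +1/3 = −1 2/3 stops.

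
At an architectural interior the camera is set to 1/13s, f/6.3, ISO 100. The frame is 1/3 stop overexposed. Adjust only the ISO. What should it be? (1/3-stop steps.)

ISO 80

Overexposed by 1/3 stop → need 1/3 stop darker.
ISO: 100 → 80.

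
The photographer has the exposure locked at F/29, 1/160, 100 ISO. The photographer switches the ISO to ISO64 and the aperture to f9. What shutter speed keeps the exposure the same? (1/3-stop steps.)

ISO: 100 → 80 → 64 — 2/3 stop lower (darker).
Aperture: f/29 → f/25 → f/22 → f/20 → f/18 → f/16 → f/14 → f/13 → f/11 → f/10 → f/9 — 3 1/3 stops wider (brighter).
Net change so far: 2 2/3 stops brighter. Offset with the shutter speed: 1/160 → 1/200 → 1/250 → 1/320 → 1/400 → 1/500 → 1/640 → 1/800 → 1/1000.

1/1000s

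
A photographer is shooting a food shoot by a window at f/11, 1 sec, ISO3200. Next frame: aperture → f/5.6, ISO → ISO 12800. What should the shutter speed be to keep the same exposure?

1/15s

Aperture: f/11 → f/8 → f/5.6 — 2 stops larger aperture (brighter).
ISO: 3200 → 6400 → 12800 — 2 stops raised (brighter).
Net change so far: 4 stops brighter. Offset with the shutter speed: 1 → 1/2 → 1/4 → 1/8 → 1/15.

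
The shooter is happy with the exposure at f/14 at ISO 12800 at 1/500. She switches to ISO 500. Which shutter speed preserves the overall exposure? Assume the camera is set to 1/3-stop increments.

1/20s

ISO: 12800 → 10000 → 8000 → 6400 → 5000 → 4000 → 3200 → 2500 → 2000 → 1600 → 1250 → 1000 → 800 → 640 → 500 — 4 2/3 stops dropped (darker).
Need 4 2/3 stops brighter from the shutter speed: 1/500 → 1/400 → 1/320 → 1/250 → 1/200 → 1/160 → 1/125 → 1/100 → 1/80 → 1/60 → 1/50 → 1/40 → 1/30 → 1/25 → 1/20.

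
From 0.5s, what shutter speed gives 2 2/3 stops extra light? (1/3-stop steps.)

3.2 s

Shutter speed: 0.5 → 0.6 → 0.8 → 1 → 1.3 → 1.6 → 2 → 2.5 → 3.2 — 2 2/3 stops longer (brighter).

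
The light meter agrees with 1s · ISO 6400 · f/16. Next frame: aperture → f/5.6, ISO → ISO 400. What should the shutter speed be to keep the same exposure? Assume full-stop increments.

2 s

Aperture: f/16 → f/11 → f/8 → f/5.6 — 3 stops larger aperture (brighter).
ISO: 6400 → 3200 → 1600 → 800 → 400 — 4 stops dropped (darker).
Net change so far: 1 stop darker. Offset with the shutter speed: 1 → 2.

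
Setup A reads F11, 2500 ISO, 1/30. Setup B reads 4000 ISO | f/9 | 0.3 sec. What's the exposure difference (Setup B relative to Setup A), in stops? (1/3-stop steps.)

4 2/3 stops brighter

Aperture: f/11 → f/10 → f/9 — 2/3 stop wider (brighter).
Shutter speed: 1/30 → 1/25 → 1/20 → 1/15 → 1/13 → 1/10 → 1/8 → 1/6 → 1/5 → 1/4 → 0.3 — 3 1/3 stops longer (brighter).
ISO: 2500 → 3200 → 4000 — 2/3 stop higher (brighter).
Net: +2/3 +3 1/3 +2/3 = +4 2/3 stops.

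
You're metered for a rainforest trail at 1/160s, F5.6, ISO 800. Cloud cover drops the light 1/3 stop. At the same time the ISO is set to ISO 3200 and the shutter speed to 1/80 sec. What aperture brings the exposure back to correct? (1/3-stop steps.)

f/14

Scene light: 1/3 stop darker.
ISO: 800 → 1000 → 1250 → 1600 → 2000 → 2500 → 3200 — 2 stops higher (brighter).
Shutter speed: 1/160 → 1/125 → 1/100 → 1/80 — 1 stop slower (brighter).
Net so far: 2 2/3 stops brighter. Aperture: f/5.6 → f/6.3 → f/7.1 → f/8 → f/9 → f/10 → f/11 → f/13 → f/14.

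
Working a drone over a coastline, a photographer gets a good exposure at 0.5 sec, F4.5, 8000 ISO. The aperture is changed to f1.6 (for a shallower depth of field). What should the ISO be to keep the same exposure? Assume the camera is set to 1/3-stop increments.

ISO 1000

Aperture: f/4.5 → f/4 → f/3.5 → f/3.2 → f/2.8 → f/2.5 → f/2.2 → f/2 → f/1.8 → f/1.6 — 3 stops opened up (brighter).
Need 3 stops darker from the ISO: 8000 → 6400 → 5000 → 4000 → 3200 → 2500 → 2000 → 1600 → 1250 → 1000.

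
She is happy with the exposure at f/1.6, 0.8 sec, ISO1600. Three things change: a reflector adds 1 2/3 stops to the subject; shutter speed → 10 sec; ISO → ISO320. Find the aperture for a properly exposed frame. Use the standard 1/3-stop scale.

Scene light: 1 2/3 stops brighter.
Shutter speed: 0.8 → 1 → 1.3 → 1.6 → 2 → 2.5 → 3.2 → 4 → 5 → 6 → 8 → 10 — 3 2/3 stops slower (brighter).
ISO: 1600 → 1250 → 1000 → 800 → 640 → 500 → 400 → 320 — 2 1/3 stops lower (darker).
Net so far: 3 stops brighter. Aperture: f/1.6 → f/1.8 → f/2 → f/2.2 → f/2.5 → f/2.8 → f/3.2 → f/3.5 → f/4 → f/4.5.

f/4.5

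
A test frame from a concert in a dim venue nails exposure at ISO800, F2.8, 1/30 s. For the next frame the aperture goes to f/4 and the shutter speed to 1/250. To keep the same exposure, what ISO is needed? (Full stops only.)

Aperture: f/2.8 → f/4 — 1 stop stopped down (darker).
Shutter speed: 1/30 → 1/60 → 1/125 → 1/250 — 3 stops faster (darker).
Net change so far: 4 stops darker. Offset with the ISO: 800 → 1600 → 3200 → 6400 → 12800.

ISO 12800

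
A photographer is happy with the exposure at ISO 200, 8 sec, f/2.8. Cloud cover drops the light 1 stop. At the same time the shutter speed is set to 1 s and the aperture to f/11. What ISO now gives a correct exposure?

ISO 51200

Scene light: 1 stop darker.
Shutter speed: 8 → 4 → 2 → 1 — 3 stops faster (darker).
Aperture: f/2.8 → f/4 → f/5.6 → f/8 → f/11 — 4 stops stopped down (darker).
Net so far: 8 stops darker. ISO: 200 → 400 → 800 → 1600 → 3200 → 6400 → 12800 → 25600 → 51200.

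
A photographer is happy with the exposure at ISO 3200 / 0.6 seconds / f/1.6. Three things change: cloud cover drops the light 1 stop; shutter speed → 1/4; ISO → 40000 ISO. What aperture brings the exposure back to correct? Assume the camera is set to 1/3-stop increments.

Scene light: 1 stop darker.
Shutter speed: 0.6 → 0.5 → 0.4 → 0.3 → 1/4 — 1 1/3 stops faster (darker).
ISO: 3200 → 4000 → 5000 → 6400 → 8000 → 10000 → 12800 → 16000 → 20000 → 25600 → 32000 → 40000 — 3 2/3 stops higher (brighter).
Net so far: 1 1/3 stops brighter. Aperture: f/1.6 → f/1.8 → f/2 → f/2.2 → f/2.5.

f/2.5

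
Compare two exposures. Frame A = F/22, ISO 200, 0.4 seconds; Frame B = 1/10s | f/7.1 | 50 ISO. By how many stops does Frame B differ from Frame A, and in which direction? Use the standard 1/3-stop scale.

2/3 stop darker

Aperture: f/22 → f/20 → f/18 → f/16 → f/14 → f/13 → f/11 → f/10 → f/9 → f/8 → f/7.1 — 3 1/3 stops larger aperture (brighter).
Shutter speed: 0.4 → 0.3 → 1/4 → 1/5 → 1/6 → 1/8 → 1/10 — 2 stops faster (darker).
ISO: 200 → 160 → 125 → 100 → 80 → 64 → 50 — 2 stops lower (darker).
Net: +3 1/3 −2 −2 = −2/3 stops.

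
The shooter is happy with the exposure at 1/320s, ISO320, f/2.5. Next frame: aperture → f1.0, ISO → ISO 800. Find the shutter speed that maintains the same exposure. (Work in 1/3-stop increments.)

Aperture: f/2.5 → f/2.2 → f/2 → f/1.8 → f/1.6 → f/1.4 → f/1.2 → f/1.1 → f/1.0 — 2 2/3 stops larger aperture (brighter).
ISO: 320 → 400 → 500 → 640 → 800 — 1 1/3 stops higher (brighter).
Net change so far: 4 stops brighter. Offset with the shutter speed: 1/320 → 1/400 → 1/500 → 1/640 → 1/800 → 1/1000 → 1/1250 → 1/1600 → 1/2000 → 1/2500 → 1/3200 → 1/4000 → 1/5000.

1/5000s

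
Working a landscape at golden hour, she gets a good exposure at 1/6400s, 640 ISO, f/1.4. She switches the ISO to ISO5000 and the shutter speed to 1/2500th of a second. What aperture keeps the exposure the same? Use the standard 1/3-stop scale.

ISO: 640 → 800 → 1000 → 1250 → 1600 → 2000 → 2500 → 3200 → 4000 → 5000 — 3 stops higher (brighter).
Shutter speed: 1/6400 → 1/5000 → 1/4000 → 1/3200 → 1/2500 — 1 1/3 stops slower (brighter).
Net change so far: 4 1/3 stops brighter. Offset with the aperture: f/1.4 → f/1.6 → f/1.8 → f/2 → f/2.2 → f/2.5 → f/2.8 → f/3.2 → f/3.5 → f/4 → f/4.5 → f/5 → f/5.6 → f/6.3.

f/6.3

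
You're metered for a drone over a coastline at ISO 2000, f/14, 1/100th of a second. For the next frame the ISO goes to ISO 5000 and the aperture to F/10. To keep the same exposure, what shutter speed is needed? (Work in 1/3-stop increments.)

ISO: 2000 → 2500 → 3200 → 4000 → 5000 — 1 1/3 stops raised (brighter).
Aperture: f/14 → f/13 → f/11 → f/10 — 1 stop opened up (brighter).
Net change so far: 2 1/3 stops brighter. Offset with the shutter speed: 1/100 → 1/125 → 1/160 → 1/200 → 1/250 → 1/320 → 1/400 → 1/500.

1/500s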